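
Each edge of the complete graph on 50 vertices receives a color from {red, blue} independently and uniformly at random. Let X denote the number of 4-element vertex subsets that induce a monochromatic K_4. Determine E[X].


Let X = Σ_S X_S over the C(50, 4) = 230300 subsets S of size 4, where X_S = 1 if the K_4 on S is monochromatic.
For a fixed S, the K_4 on S has C(4, 2) = 6 edges. P[all 6 edges red] = (1/2)^6, and likewise for blue, so P[monochromatic] = 2·(1/2)^6 = 2^{1 − 6} = 1/32.
By linearity of expectation: E[X] = C(50, 4) · 2^{1 − 6} = 230300 · 1/32 = 57575/8.
Numerically: E[X] ≈ 7196.87500.

E[X] = C(50,4)·2^(1−C(4,2)) = 57575/8 ≈ 7196.87500.


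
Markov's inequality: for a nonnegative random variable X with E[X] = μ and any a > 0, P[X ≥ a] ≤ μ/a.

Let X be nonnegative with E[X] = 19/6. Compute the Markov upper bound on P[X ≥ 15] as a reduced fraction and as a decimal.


μ = E[X] = 19/6, a = 15.
Markov: P[X ≥ 15] ≤ μ/a = (19/6)/15 = 19/90.
Numerically: ≈ 0.211.
(Since a = 15 > μ = 3.167, the bound 19/90 is < 1 and informative.)

P[X ≥ 15] ≤ 19/90 ≈ 0.211.


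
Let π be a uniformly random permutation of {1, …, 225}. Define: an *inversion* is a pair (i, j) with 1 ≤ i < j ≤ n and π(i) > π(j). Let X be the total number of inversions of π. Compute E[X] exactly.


Write X = Σ X_I over the C(225, 2) = 25200 pairs i < j, with X_I the indicator of one inversion.
There are 25200 indicators.
For each fixed pair i < j, the values π(i) and π(j) are two distinct elements of {1, …, 225} in uniformly random order; by symmetry P[π(i) > π(j)] = 1/2.
By linearity: E[X] = 25200 · (1/2) = C(225, 2) · (1/2) = 25200/2 = 12600 ≈ 12600.000000.

E[X] = 12600 = 12600.000000.


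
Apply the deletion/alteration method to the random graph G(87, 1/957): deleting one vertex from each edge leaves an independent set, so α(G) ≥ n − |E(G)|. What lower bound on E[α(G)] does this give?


E[|E(G)|] = C(87, 2)·p = 3741 · (1/957) = 43/11.
E[α(G)] ≥ n − E[|E(G)|] = 87 − 43/11 = 914/11.
Numerically: ≈ 83.091.
(This is only a lower bound; the true E[α(G)] may be larger.)

E[α(G)] ≥ 914/11 ≈ 83.091.


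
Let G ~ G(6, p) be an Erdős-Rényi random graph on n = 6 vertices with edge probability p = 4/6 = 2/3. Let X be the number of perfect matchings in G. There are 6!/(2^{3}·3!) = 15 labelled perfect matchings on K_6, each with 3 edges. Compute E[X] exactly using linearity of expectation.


K_6 has 6!/(2^{3}·3!) = 15 labelled perfect matchings.
For each such perfect matching H, let X_H = 1 if all 3 edges of H are present in G. Then P[X_H = 1] = p^{3} = (2/3)^{3} = 8/27.
By linearity: E[X] = Σ_H E[X_H] = 15 · p^{3} = 15 · 8/27 = 40/9.
Numerically: E[X] ≈ 4.44.

E[X] = 15 · (2/3)^{3} = 40/9 ≈ 4.44.


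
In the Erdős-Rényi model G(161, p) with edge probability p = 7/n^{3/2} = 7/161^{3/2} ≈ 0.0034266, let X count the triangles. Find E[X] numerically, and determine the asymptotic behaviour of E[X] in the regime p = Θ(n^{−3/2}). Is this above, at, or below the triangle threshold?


Number of potential triangles: C(161, 3) = 682640.
Each occurs with probability p³ ≈ (0.0034266)³ ≈ 4.0232561e-08.
By linearity: E[X] = C(161, 3)·p³ ≈ 682640 · 4.0232561e-08 ≈ 0.02746.
Since α = 3/2 > 1, p = c/n^{3/2} = o(1/n) is below the triangle threshold p ~ 1/n. Asymptotically E[X] ~ (c³/6)·n^{3(1−α)} = (7³/6)·n^{-1.5} → 0, so by Markov's inequality G has no triangles w.h.p.

E[X] ≈ 0.02746; in regime p = Θ(1/n^{3/2}) E[X] tends to 0 (below the triangle threshold p ~ 1/n).


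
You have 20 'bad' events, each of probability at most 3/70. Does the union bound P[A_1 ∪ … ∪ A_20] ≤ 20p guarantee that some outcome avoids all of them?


Union bound: P[∪_{i=1}^{20} A_i] ≤ Σ_i P[A_i] ≤ 20·p = 20·(3/70) = 6/7.
Numerically: 6/7 ≈ 0.857143.
Is 6/7 < 1? YES.
Since P[∪ A_i] ≤ 6/7 < 1, the complement has P[∩ A_i^c] ≥ 1 − 6/7 = 1/7 > 0, so some outcome avoids every A_i.

20·p = 6/7 ≈ 0.857143; existence CERTIFIED by the union bound.


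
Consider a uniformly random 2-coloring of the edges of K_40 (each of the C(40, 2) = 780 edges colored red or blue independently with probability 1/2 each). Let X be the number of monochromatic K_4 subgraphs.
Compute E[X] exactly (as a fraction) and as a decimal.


Let X = Σ_S X_S over the C(40, 4) = 91390 subsets S of size 4, where X_S = 1 if the K_4 on S is monochromatic.
For a fixed S, the K_4 on S has C(4, 2) = 6 edges. P[all 6 edges red] = (1/2)^6, and likewise for blue, so P[monochromatic] = 2·(1/2)^6 = 2^{1 − 6} = 1/32.
By linearity of expectation: E[X] = C(40, 4) · 2^{1 − 6} = 91390 · 1/32 = 45695/16.
Numerically: E[X] ≈ 2855.93750.

E[X] = C(40,4)·2^(1−C(4,2)) = 45695/16 ≈ 2855.93750.


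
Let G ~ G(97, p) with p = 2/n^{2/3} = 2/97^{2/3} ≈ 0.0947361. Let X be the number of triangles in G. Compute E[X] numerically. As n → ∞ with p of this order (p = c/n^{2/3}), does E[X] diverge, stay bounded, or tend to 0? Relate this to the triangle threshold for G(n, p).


Number of potential triangles: C(97, 3) = 147440.
Each occurs with probability p³ ≈ (0.0947361)³ ≈ 8.50249761e-04.
By linearity: E[X] = C(97, 3)·p³ ≈ 147440 · 8.50249761e-04 ≈ 125.360825.
Since α = 2/3 < 1, p = c/n^{2/3} ≫ 1/n is above the triangle threshold p ~ 1/n. Asymptotically E[X] ~ (c³/6)·n^{3(1−α)} = (2³/6)·n^{1} → ∞; triangles are abundant w.h.p.

E[X] ≈ 125.360825; in regime p = Θ(1/n^{2/3}) E[X] diverges (above the triangle threshold p ~ 1/n).


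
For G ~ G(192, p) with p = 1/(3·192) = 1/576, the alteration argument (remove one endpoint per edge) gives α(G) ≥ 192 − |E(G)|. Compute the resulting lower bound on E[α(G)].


E[|E(G)|] = C(192, 2)·p = 18336 · (1/576) = 191/6.
E[α(G)] ≥ n − E[|E(G)|] = 192 − 191/6 = 961/6.
Numerically: ≈ 160.16667.
(This is only a lower bound; the true E[α(G)] may be larger.)

E[α(G)] ≥ 961/6 ≈ 160.16667.


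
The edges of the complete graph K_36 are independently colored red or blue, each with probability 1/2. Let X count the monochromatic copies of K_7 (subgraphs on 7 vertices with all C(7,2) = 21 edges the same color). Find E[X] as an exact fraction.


Let X = Σ_S X_S over the C(36, 7) = 8347680 subsets S of size 7, where X_S = 1 if the K_7 on S is monochromatic.
For a fixed S, the K_7 on S has C(7, 2) = 21 edges. P[all 21 edges red] = (1/2)^21, and likewise for blue, so P[monochromatic] = 2·(1/2)^21 = 2^{1 − 21} = 1/1048576.
By linearity of expectation: E[X] = C(36, 7) · 2^{1 − 21} = 8347680 · 1/1048576 = 260865/32768.
Numerically: E[X] ≈ 7.960968.

E[X] = C(36,7)·2^(1−C(7,2)) = 260865/32768 ≈ 7.960968.


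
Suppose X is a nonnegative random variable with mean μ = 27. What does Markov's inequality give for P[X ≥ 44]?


μ = E[X] = 27, a = 44.
Markov: P[X ≥ 44] ≤ μ/a = (27)/44 = 27/44.
Numerically: ≈ 0.61364.
(Since a = 44 > μ = 27.00000, the bound 27/44 is < 1 and informative.)

P[X ≥ 44] ≤ 27/44 ≈ 0.61364.


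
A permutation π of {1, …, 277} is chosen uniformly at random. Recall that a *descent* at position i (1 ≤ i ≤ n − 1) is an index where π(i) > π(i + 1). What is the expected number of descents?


Write X = Σ X_I over i = 1, …, 276, with X_I the indicator of one descent.
There are 276 indicators.
For each fixed i, the pair (π(i), π(i+1)) is a uniformly random ordered pair of distinct values from {1, …, 277}; by symmetry P[π(i) > π(i+1)] = 1/2.
By linearity: E[X] = 276 · (1/2) = (277 − 1) · (1/2) = 138 ≈ 138.0000.

E[X] = 138 = 138.0000.


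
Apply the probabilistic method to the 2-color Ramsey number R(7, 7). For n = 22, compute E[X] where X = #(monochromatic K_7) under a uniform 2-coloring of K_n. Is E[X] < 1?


E[X] = C(22, 7) · 2^{1 − 21} = 170544 · 2^{−20} = 170544/1048576.
As a reduced fraction: E[X] = 10659/65536 ≈ 0.1626434.
Is E[X] < 1? YES.
Since E[X] < 1, there exists a 2-coloring of K_{22} with no monochromatic K_7; hence R(7, 7) > 22.

E[X] = 10659/65536 ≈ 0.1626434; E[X] < 1, so R(7, 7) > 22.


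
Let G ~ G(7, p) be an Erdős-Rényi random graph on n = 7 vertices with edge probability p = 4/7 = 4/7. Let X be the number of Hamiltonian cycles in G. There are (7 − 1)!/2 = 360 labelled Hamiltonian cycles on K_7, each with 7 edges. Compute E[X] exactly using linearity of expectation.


K_7 has (7 − 1)!/2 = 360 labelled Hamiltonian cycles.
For each such Hamiltonian cycle H, let X_H = 1 if all 7 edges of H are present in G. Then P[X_H = 1] = p^{7} = (4/7)^{7} = 16384/823543.
Summing the indicators: E[X] = Σ_H E[X_H] = 360 · p^{7} = 360 · 16384/823543 = 5898240/823543.
Numerically: E[X] ≈ 7.16.

E[X] = 360 · (4/7)^{7} = 5898240/823543 ≈ 7.16.


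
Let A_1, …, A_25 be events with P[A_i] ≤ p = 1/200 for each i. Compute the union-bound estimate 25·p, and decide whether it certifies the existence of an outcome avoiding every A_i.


Union bound: P[∪_{i=1}^{25} A_i] ≤ Σ_i P[A_i] ≤ 25·p = 25·(1/200) = 1/8.
Numerically: 1/8 ≈ 0.12500.
Is 1/8 < 1? YES.
Since P[∪ A_i] ≤ 1/8 < 1, the complement has P[∩ A_i^c] ≥ 1 − 1/8 = 7/8 > 0, so some outcome avoids every A_i.

25·p = 1/8 ≈ 0.12500; existence CERTIFIED by the union bound.


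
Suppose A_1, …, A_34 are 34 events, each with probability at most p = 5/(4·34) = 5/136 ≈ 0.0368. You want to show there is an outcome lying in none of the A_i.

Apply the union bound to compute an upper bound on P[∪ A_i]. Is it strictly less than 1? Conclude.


Union bound: P[∪_{i=1}^{34} A_i] ≤ Σ_i P[A_i] ≤ 34·p = 34·(5/136) = 5/4.
Numerically: 5/4 ≈ 1.2500.
Is 5/4 < 1? NO.
Since the bound 5/4 is ≥ 1, the union bound is uninformative here; it does NOT by itself certify existence.

34·p = 5/4 ≈ 1.2500; existence NOT certified by the union bound.


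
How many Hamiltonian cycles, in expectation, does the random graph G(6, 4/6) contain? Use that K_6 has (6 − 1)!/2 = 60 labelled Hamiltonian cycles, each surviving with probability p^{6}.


K_6 has (6 − 1)!/2 = 60 labelled Hamiltonian cycles.
For each such Hamiltonian cycle H, let X_H = 1 if all 6 edges of H are present in G. Then P[X_H = 1] = p^{6} = (2/3)^{6} = 64/729.
By linearity of expectation: E[X] = Σ_H E[X_H] = 60 · p^{6} = 60 · 64/729 = 1280/243.
Numerically: E[X] ≈ 5.26749.

E[X] = 60 · (2/3)^{6} = 1280/243 ≈ 5.26749.


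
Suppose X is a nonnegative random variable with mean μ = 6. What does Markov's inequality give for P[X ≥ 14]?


μ = E[X] = 6, a = 14.
Markov: P[X ≥ 14] ≤ μ/a = (6)/14 = 3/7.
Numerically: ≈ 0.429.
(Since a = 14 > μ = 6.000, the bound 3/7 is < 1 and informative.)

P[X ≥ 14] ≤ 3/7 ≈ 0.429.


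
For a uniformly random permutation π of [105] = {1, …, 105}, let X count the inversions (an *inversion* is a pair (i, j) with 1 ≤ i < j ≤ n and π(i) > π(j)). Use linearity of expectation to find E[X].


Write X = Σ X_I over the C(105, 2) = 5460 pairs i < j, with X_I the indicator of one inversion.
There are 5460 indicators.
For each fixed pair i < j, the values π(i) and π(j) are two distinct elements of {1, …, 105} in uniformly random order; by symmetry P[π(i) > π(j)] = 1/2.
By linearity: E[X] = 5460 · (1/2) = C(105, 2) · (1/2) = 5460/2 = 2730 ≈ 2730.0000.

E[X] = 2730 = 2730.0000.


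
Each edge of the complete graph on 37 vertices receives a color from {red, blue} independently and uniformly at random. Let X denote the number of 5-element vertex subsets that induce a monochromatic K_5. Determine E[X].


Let X = Σ_S X_S over the C(37, 5) = 435897 subsets S of size 5, where X_S = 1 if the K_5 on S is monochromatic.
For a fixed S, the K_5 on S has C(5, 2) = 10 edges. P[all 10 edges red] = (1/2)^10, and likewise for blue, so P[monochromatic] = 2·(1/2)^10 = 2^{1 − 10} = 1/512.
Summing: E[X] = C(37, 5) · 2^{1 − 10} = 435897 · 1/512 = 435897/512.
Numerically: E[X] ≈ 851.36133.

E[X] = C(37,5)·2^(1−C(5,2)) = 435897/512 ≈ 851.36133.


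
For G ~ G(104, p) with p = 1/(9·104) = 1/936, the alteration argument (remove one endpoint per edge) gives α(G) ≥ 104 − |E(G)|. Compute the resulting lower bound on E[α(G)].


E[|E(G)|] = C(104, 2)·p = 5356 · (1/936) = 103/18.
E[α(G)] ≥ n − E[|E(G)|] = 104 − 103/18 = 1769/18.
Numerically: ≈ 98.278.
(This is only a lower bound; the true E[α(G)] may be larger.)

E[α(G)] ≥ 1769/18 ≈ 98.278.


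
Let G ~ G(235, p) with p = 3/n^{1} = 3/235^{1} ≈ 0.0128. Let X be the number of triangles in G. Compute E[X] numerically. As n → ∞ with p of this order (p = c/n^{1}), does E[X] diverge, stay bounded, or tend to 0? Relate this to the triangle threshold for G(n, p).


Number of potential triangles: C(235, 3) = 2135445.
Each occurs with probability p³ ≈ (0.0128)³ ≈ 2.08046e-06.
By linearity: E[X] = C(235, 3)·p³ ≈ 2135445 · 2.08046e-06 ≈ 4.443.
Here α = 1, so p = 3/n is exactly at the triangle threshold p ~ 1/n. Asymptotically E[X] → c³/6 = 3³/6 = 9/2 ≈ 4.500, a bounded constant. In this regime the triangle count is asymptotically Poisson(c³/6).

E[X] ≈ 4.443; in regime p = Θ(1/n^{1}) E[X] stays bounded (at the triangle threshold p ~ 1/n).


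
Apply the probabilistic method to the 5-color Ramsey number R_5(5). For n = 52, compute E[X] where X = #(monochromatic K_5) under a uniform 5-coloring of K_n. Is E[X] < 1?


E[X] = C(52, 5) · 5^{1 − 10} = 2598960 · 5^{−9} = 2598960/1953125.
As a reduced fraction: E[X] = 519792/390625 ≈ 1.3307.
Is E[X] < 1? NO.
Since E[X] ≥ 1, the first-moment bound is inconclusive at n = 52; it does NOT by itself certify R_5(5) > 52.

E[X] = 519792/390625 ≈ 1.3307; E[X] ≥ 1; first-moment method inconclusive here.


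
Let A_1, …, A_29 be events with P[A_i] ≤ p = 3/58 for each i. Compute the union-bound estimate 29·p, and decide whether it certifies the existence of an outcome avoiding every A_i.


Union bound: P[∪_{i=1}^{29} A_i] ≤ Σ_i P[A_i] ≤ 29·p = 29·(3/58) = 3/2.
Numerically: 3/2 ≈ 1.5000000.
Is 3/2 < 1? NO.
Since the bound 3/2 is ≥ 1, the union bound is uninformative here; it does NOT by itself certify existence.

29·p = 3/2 ≈ 1.5000000; existence NOT certified by the union bound.


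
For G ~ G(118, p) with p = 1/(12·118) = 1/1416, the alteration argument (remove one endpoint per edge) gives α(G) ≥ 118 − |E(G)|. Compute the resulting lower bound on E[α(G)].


E[|E(G)|] = C(118, 2)·p = 6903 · (1/1416) = 39/8.
E[α(G)] ≥ n − E[|E(G)|] = 118 − 39/8 = 905/8.
Numerically: ≈ 113.125.
(This is only a lower bound; the true E[α(G)] may be larger.)

E[α(G)] ≥ 905/8 ≈ 113.125.


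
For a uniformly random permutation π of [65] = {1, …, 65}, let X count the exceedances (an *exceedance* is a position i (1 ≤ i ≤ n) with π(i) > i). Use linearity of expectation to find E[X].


Write X = Σ_{i=1}^{65} X_i, where X_i = 1_{π(i) > i}.
For each fixed i, π(i) is uniform over {1, …, 65} (marginal of a uniform permutation), so P[π(i) > i] = (n − i)/n. Summing: Σ_{i=1}^{65} (n − i)/n = (0 + 1 + … + 64)/65 = 65(65 − 1)/(2·65) = (65 − 1)/2.
Hence E[X] = Σ_{i=1}^{65} (65 − i)/65 = 32 ≈ 32.00000.

E[X] = 32 = 32.00000.


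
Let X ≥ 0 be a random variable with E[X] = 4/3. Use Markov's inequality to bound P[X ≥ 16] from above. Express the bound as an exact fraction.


μ = E[X] = 4/3, a = 16.
Markov: P[X ≥ 16] ≤ μ/a = (4/3)/16 = 1/12.
Numerically: ≈ 0.08333.
(Since a = 16 > μ = 1.33333, the bound 1/12 is < 1 and informative.)

P[X ≥ 16] ≤ 1/12 ≈ 0.08333.


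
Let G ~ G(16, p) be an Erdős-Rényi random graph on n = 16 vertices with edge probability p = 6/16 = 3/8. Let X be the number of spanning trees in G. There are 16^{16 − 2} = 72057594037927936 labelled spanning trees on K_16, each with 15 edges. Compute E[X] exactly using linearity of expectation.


K_16 has 16^{16 − 2} = 72057594037927936 labelled spanning trees.
For each such spanning tree H, let X_H = 1 if all 15 edges of H are present in G. Then P[X_H = 1] = p^{15} = (3/8)^{15} = 14348907/35184372088832.
By linearity of expectation: E[X] = Σ_H E[X_H] = 72057594037927936 · p^{15} = 72057594037927936 · 14348907/35184372088832 = 29386561536.
Numerically: E[X] ≈ 2.94e+10.

E[X] = 72057594037927936 · (3/8)^{15} = 29386561536 ≈ 2.94e+10.


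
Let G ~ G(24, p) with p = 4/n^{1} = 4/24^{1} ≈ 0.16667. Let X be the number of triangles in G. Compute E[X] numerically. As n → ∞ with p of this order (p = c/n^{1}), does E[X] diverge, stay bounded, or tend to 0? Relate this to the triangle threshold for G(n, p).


Number of potential triangles: C(24, 3) = 2024.
Each occurs with probability p³ ≈ (0.16667)³ ≈ 4.6296296e-03.
By linearity: E[X] = C(24, 3)·p³ ≈ 2024 · 4.6296296e-03 ≈ 9.37037.
Here α = 1, so p = 4/n is exactly at the triangle threshold p ~ 1/n. Asymptotically E[X] → c³/6 = 4³/6 = 32/3 ≈ 10.66667, a bounded constant. In this regime the triangle count is asymptotically Poisson(c³/6).

E[X] ≈ 9.37037; in regime p = Θ(1/n^{1}) E[X] stays bounded (at the triangle threshold p ~ 1/n).


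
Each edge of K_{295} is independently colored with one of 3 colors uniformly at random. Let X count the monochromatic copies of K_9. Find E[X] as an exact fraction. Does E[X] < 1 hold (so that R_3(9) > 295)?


E[X] = C(295, 9) · 3^{1 − 36} = 41221140106119260 · 3^{−35} = 41221140106119260/50031545098999707.
As a reduced fraction: E[X] = 41221140106119260/50031545098999707 ≈ 0.8239.
Is E[X] < 1? YES.
Since E[X] < 1, there exists a 3-coloring of K_{295} with no monochromatic K_9; hence R_3(9) > 295.

E[X] = 41221140106119260/50031545098999707 ≈ 0.8239; E[X] < 1, so R_3(9) > 295.


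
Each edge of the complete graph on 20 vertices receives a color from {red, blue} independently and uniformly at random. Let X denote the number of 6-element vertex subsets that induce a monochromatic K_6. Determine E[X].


Let X = Σ_S X_S over the C(20, 6) = 38760 subsets S of size 6, where X_S = 1 if the K_6 on S is monochromatic.
For a fixed S, the K_6 on S has C(6, 2) = 15 edges. P[all 15 edges red] = (1/2)^15, and likewise for blue, so P[monochromatic] = 2·(1/2)^15 = 2^{1 − 15} = 1/16384.
Summing: E[X] = C(20, 6) · 2^{1 − 15} = 38760 · 1/16384 = 4845/2048.
Numerically: E[X] ≈ 2.36572.

E[X] = C(20,6)·2^(1−C(6,2)) = 4845/2048 ≈ 2.36572.


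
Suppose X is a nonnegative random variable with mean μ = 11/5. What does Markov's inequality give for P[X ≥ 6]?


μ = E[X] = 11/5, a = 6.
Markov: P[X ≥ 6] ≤ μ/a = (11/5)/6 = 11/30.
Numerically: ≈ 0.3667.
(Since a = 6 > μ = 2.2000, the bound 11/30 is < 1 and informative.)

P[X ≥ 6] ≤ 11/30 ≈ 0.3667.


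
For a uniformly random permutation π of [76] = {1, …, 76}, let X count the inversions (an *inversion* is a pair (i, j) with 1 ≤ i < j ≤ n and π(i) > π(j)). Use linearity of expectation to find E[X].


Write X = Σ X_I over the C(76, 2) = 2850 pairs i < j, with X_I the indicator of one inversion.
There are 2850 indicators.
For each fixed pair i < j, the values π(i) and π(j) are two distinct elements of {1, …, 76} in uniformly random order; by symmetry P[π(i) > π(j)] = 1/2.
By linearity: E[X] = 2850 · (1/2) = C(76, 2) · (1/2) = 2850/2 = 1425 ≈ 1425.0000.

E[X] = 1425 = 1425.0000.


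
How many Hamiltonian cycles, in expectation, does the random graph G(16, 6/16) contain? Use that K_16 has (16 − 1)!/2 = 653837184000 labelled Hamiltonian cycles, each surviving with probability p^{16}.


K_16 has (16 − 1)!/2 = 653837184000 labelled Hamiltonian cycles.
For each such Hamiltonian cycle H, let X_H = 1 if all 16 edges of H are present in G. Then P[X_H = 1] = p^{16} = (3/8)^{16} = 43046721/281474976710656.
Summing the indicators: E[X] = Σ_H E[X_H] = 653837184000 · p^{16} = 653837184000 · 43046721/281474976710656 = 27485885585032875/274877906944.
Numerically: E[X] ≈ 99993.1.

E[X] = 653837184000 · (3/8)^{16} = 27485885585032875/274877906944 ≈ 99993.1.


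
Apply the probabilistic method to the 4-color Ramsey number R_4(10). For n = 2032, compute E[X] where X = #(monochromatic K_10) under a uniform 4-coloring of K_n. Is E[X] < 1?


E[X] = C(2032, 10) · 4^{1 − 45} = 323475384642158147171212440 · 4^{−44} = 323475384642158147171212440/309485009821345068724781056.
As a reduced fraction: E[X] = 40434423080269768396401555/38685626227668133590597632 ≈ 1.045.
Is E[X] < 1? NO.
Since E[X] ≥ 1, the first-moment bound is inconclusive at n = 2032; it does NOT by itself certify R_4(10) > 2032.

E[X] = 40434423080269768396401555/38685626227668133590597632 ≈ 1.045; E[X] ≥ 1; first-moment method inconclusive here.


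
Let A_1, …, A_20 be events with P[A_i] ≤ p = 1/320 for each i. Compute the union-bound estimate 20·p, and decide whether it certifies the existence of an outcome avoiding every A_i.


Union bound: P[∪_{i=1}^{20} A_i] ≤ Σ_i P[A_i] ≤ 20·p = 20·(1/320) = 1/16.
Numerically: 1/16 ≈ 0.0625000.
Is 1/16 < 1? YES.
Since P[∪ A_i] ≤ 1/16 < 1, the complement has P[∩ A_i^c] ≥ 1 − 1/16 = 15/16 > 0, so some outcome avoids every A_i.

20·p = 1/16 ≈ 0.0625000; existence CERTIFIED by the union bound.


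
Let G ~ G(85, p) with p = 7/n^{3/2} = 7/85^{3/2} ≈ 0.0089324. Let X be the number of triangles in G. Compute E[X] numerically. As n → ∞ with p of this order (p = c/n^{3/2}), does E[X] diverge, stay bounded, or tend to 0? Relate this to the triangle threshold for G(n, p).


Number of potential triangles: C(85, 3) = 98770.
Each occurs with probability p³ ≈ (0.0089324)³ ≈ 7.1270360e-07.
By linearity: E[X] = C(85, 3)·p³ ≈ 98770 · 7.1270360e-07 ≈ 0.07039.
Since α = 3/2 > 1, p = c/n^{3/2} = o(1/n) is below the triangle threshold p ~ 1/n. Asymptotically E[X] ~ (c³/6)·n^{3(1−α)} = (7³/6)·n^{-1.5} → 0, so by Markov's inequality G has no triangles w.h.p.

E[X] ≈ 0.07039; in regime p = Θ(1/n^{3/2}) E[X] tends to 0 (below the triangle threshold p ~ 1/n).


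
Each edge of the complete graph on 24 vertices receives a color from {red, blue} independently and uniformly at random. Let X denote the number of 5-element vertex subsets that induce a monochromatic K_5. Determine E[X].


Let X = Σ_S X_S over the C(24, 5) = 42504 subsets S of size 5, where X_S = 1 if the K_5 on S is monochromatic.
For a fixed S, the K_5 on S has C(5, 2) = 10 edges. P[all 10 edges red] = (1/2)^10, and likewise for blue, so P[monochromatic] = 2·(1/2)^10 = 2^{1 − 10} = 1/512.
Summing: E[X] = C(24, 5) · 2^{1 − 10} = 42504 · 1/512 = 5313/64.
Numerically: E[X] ≈ 83.0156.

E[X] = C(24,5)·2^(1−C(5,2)) = 5313/64 ≈ 83.0156.


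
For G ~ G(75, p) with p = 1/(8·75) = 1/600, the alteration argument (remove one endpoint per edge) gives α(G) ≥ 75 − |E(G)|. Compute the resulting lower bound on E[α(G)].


E[|E(G)|] = C(75, 2)·p = 2775 · (1/600) = 37/8.
E[α(G)] ≥ n − E[|E(G)|] = 75 − 37/8 = 563/8.
Numerically: ≈ 70.375000.
(This is only a lower bound; the true E[α(G)] may be larger.)

E[α(G)] ≥ 563/8 ≈ 70.375000.


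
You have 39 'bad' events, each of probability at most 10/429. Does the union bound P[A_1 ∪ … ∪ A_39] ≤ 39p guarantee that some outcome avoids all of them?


Union bound: P[∪_{i=1}^{39} A_i] ≤ Σ_i P[A_i] ≤ 39·p = 39·(10/429) = 10/11.
Numerically: 10/11 ≈ 0.9091.
Is 10/11 < 1? YES.
Since P[∪ A_i] ≤ 10/11 < 1, the complement has P[∩ A_i^c] ≥ 1 − 10/11 = 1/11 > 0, so some outcome avoids every A_i.

39·p = 10/11 ≈ 0.9091; existence CERTIFIED by the union bound.


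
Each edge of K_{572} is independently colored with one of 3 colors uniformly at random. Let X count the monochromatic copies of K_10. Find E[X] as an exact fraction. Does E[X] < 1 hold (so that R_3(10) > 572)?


E[X] = C(572, 10) · 3^{1 − 45} = 954640815642161682606 · 3^{−44} = 954640815642161682606/984770902183611232881.
As a reduced fraction: E[X] = 106071201738017964734/109418989131512359209 ≈ 0.9694040.
Is E[X] < 1? YES.
Since E[X] < 1, there exists a 3-coloring of K_{572} with no monochromatic K_10; hence R_3(10) > 572.

E[X] = 106071201738017964734/109418989131512359209 ≈ 0.9694040; E[X] < 1, so R_3(10) > 572.


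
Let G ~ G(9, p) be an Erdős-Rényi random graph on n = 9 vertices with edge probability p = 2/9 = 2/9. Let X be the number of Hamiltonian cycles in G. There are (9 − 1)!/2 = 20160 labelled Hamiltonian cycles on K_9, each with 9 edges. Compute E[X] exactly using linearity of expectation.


K_9 has (9 − 1)!/2 = 20160 labelled Hamiltonian cycles.
For each such Hamiltonian cycle H, let X_H = 1 if all 9 edges of H are present in G. Then P[X_H = 1] = p^{9} = (2/9)^{9} = 512/387420489.
By linearity: E[X] = Σ_H E[X_H] = 20160 · p^{9} = 20160 · 512/387420489 = 1146880/43046721.
Numerically: E[X] ≈ 0.02664.

E[X] = 20160 · (2/9)^{9} = 1146880/43046721 ≈ 0.02664.


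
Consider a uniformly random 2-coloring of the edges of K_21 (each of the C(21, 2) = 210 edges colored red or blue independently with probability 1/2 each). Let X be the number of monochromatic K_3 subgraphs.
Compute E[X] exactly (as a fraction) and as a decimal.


Let X = Σ_S X_S over the C(21, 3) = 1330 subsets S of size 3, where X_S = 1 if the K_3 on S is monochromatic.
For a fixed S, the K_3 on S has C(3, 2) = 3 edges. P[all 3 edges red] = (1/2)^3, and likewise for blue, so P[monochromatic] = 2·(1/2)^3 = 2^{1 − 3} = 1/4.
By linearity: E[X] = C(21, 3) · 2^{1 − 3} = 1330 · 1/4 = 665/2.
Numerically: E[X] ≈ 332.5000.

E[X] = C(21,3)·2^(1−C(3,2)) = 665/2 ≈ 332.5000.


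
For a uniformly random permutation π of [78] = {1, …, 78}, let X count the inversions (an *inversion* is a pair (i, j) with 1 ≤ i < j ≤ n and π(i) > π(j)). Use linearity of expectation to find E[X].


Write X = Σ X_I over the C(78, 2) = 3003 pairs i < j, with X_I the indicator of one inversion.
There are 3003 indicators.
For each fixed pair i < j, the values π(i) and π(j) are two distinct elements of {1, …, 78} in uniformly random order; by symmetry P[π(i) > π(j)] = 1/2.
By linearity: E[X] = 3003 · (1/2) = C(78, 2) · (1/2) = 3003/2 = 3003/2 ≈ 1501.500000.

E[X] = 3003/2 = 1501.500000.


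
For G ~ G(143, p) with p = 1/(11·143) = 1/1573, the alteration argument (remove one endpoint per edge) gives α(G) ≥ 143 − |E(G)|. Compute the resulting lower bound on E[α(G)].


E[|E(G)|] = C(143, 2)·p = 10153 · (1/1573) = 71/11.
E[α(G)] ≥ n − E[|E(G)|] = 143 − 71/11 = 1502/11.
Numerically: ≈ 136.545.
(This is only a lower bound; the true E[α(G)] may be larger.)

E[α(G)] ≥ 1502/11 ≈ 136.545.


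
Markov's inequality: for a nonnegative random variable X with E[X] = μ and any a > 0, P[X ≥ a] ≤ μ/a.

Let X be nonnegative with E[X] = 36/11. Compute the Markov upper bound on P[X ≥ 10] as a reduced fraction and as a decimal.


μ = E[X] = 36/11, a = 10.
Markov: P[X ≥ 10] ≤ μ/a = (36/11)/10 = 18/55.
Numerically: ≈ 0.327273.
(Since a = 10 > μ = 3.272727, the bound 18/55 is < 1 and informative.)

P[X ≥ 10] ≤ 18/55 ≈ 0.327273.


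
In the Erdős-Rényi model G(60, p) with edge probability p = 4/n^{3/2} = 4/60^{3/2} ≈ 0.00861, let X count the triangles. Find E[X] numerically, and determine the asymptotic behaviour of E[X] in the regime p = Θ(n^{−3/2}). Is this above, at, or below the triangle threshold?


Number of potential triangles: C(60, 3) = 34220.
Each occurs with probability p³ ≈ (0.00861)³ ≈ 6.37528e-07.
By linearity: E[X] = C(60, 3)·p³ ≈ 34220 · 6.37528e-07 ≈ 0.022.
Since α = 3/2 > 1, p = c/n^{3/2} = o(1/n) is below the triangle threshold p ~ 1/n. Asymptotically E[X] ~ (c³/6)·n^{3(1−α)} = (4³/6)·n^{-1.5} → 0, so by Markov's inequality G has no triangles w.h.p.

E[X] ≈ 0.022; in regime p = Θ(1/n^{3/2}) E[X] tends to 0 (below the triangle threshold p ~ 1/n).


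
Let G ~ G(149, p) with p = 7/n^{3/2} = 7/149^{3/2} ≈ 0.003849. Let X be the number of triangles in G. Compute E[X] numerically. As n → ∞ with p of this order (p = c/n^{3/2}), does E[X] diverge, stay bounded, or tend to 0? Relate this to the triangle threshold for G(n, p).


Number of potential triangles: C(149, 3) = 540274.
Each occurs with probability p³ ≈ (0.003849)³ ≈ 5.701064e-08.
By linearity: E[X] = C(149, 3)·p³ ≈ 540274 · 5.701064e-08 ≈ 0.0308.
Since α = 3/2 > 1, p = c/n^{3/2} = o(1/n) is below the triangle threshold p ~ 1/n. Asymptotically E[X] ~ (c³/6)·n^{3(1−α)} = (7³/6)·n^{-1.5} → 0, so by Markov's inequality G has no triangles w.h.p.

E[X] ≈ 0.0308; in regime p = Θ(1/n^{3/2}) E[X] tends to 0 (below the triangle threshold p ~ 1/n).


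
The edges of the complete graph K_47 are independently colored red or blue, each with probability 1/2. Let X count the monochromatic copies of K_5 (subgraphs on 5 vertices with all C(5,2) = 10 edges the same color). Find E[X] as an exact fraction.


Let X = Σ_S X_S over the C(47, 5) = 1533939 subsets S of size 5, where X_S = 1 if the K_5 on S is monochromatic.
For a fixed S, the K_5 on S has C(5, 2) = 10 edges. P[all 10 edges red] = (1/2)^10, and likewise for blue, so P[monochromatic] = 2·(1/2)^10 = 2^{1 − 10} = 1/512.
By linearity: E[X] = C(47, 5) · 2^{1 − 10} = 1533939 · 1/512 = 1533939/512.
Numerically: E[X] ≈ 2995.9746.

E[X] = C(47,5)·2^(1−C(5,2)) = 1533939/512 ≈ 2995.9746.


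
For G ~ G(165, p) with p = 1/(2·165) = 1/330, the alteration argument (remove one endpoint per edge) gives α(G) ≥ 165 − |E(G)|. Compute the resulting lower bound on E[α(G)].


E[|E(G)|] = C(165, 2)·p = 13530 · (1/330) = 41.
E[α(G)] ≥ n − E[|E(G)|] = 165 − 41 = 124.
Numerically: ≈ 124.00000.
(This is only a lower bound; the true E[α(G)] may be larger.)

E[α(G)] ≥ 124 ≈ 124.00000.


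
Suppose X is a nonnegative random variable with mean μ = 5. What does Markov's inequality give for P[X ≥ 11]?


μ = E[X] = 5, a = 11.
Markov: P[X ≥ 11] ≤ μ/a = (5)/11 = 5/11.
Numerically: ≈ 0.4545.
(Since a = 11 > μ = 5.0000, the bound 5/11 is < 1 and informative.)

P[X ≥ 11] ≤ 5/11 ≈ 0.4545.


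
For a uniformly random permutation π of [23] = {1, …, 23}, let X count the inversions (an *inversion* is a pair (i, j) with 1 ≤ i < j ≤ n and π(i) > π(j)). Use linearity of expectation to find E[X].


Write X = Σ X_I over the C(23, 2) = 253 pairs i < j, with X_I the indicator of one inversion.
There are 253 indicators.
For each fixed pair i < j, the values π(i) and π(j) are two distinct elements of {1, …, 23} in uniformly random order; by symmetry P[π(i) > π(j)] = 1/2.
By linearity: E[X] = 253 · (1/2) = C(23, 2) · (1/2) = 253/2 = 253/2 ≈ 126.500000.

E[X] = 253/2 = 126.500000.


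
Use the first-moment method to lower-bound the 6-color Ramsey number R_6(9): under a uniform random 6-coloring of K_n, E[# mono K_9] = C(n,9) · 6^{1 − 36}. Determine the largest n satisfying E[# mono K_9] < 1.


We need C(n, 9) · 6^{1 − 36} < 1, i.e. C(n, 9) < 6^{36 − 1} = 1719070799748422591028658176.
Check values of n near the boundary:
  n = 4407: C(4407, 9) = 1713856532599459170657070050; 1713856532599459170657070050 < 1719070799748422591028658176? YES
  n = 4408: C(4408, 9) = 1717362945146264156457459600; 1717362945146264156457459600 < 1719070799748422591028658176? YES
  n = 4409: C(4409, 9) = 1720875732988608787686577131; 1720875732988608787686577131 < 1719070799748422591028658176? NO
The largest n with C(n, 9) < 1719070799748422591028658176 is n = 4408 (where E[X] = 35778394690547169926197075/35813974994758803979763712 ≈ 0.9990065). Hence R_6(9) > 4408, i.e. R_6(9) ≥ 4409.

Largest n = 4408; hence R_6(9) > 4408.


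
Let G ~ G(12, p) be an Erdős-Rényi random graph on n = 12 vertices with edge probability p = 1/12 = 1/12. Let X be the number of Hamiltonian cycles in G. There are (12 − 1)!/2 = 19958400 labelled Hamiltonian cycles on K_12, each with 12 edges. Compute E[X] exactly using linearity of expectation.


K_12 has (12 − 1)!/2 = 19958400 labelled Hamiltonian cycles.
For each such Hamiltonian cycle H, let X_H = 1 if all 12 edges of H are present in G. Then P[X_H = 1] = p^{12} = (1/12)^{12} = 1/8916100448256.
By linearity of expectation: E[X] = Σ_H E[X_H] = 19958400 · p^{12} = 19958400 · 1/8916100448256 = 1925/859963392.
Numerically: E[X] ≈ 2.24e-06.

E[X] = 19958400 · (1/12)^{12} = 1925/859963392 ≈ 2.24e-06.


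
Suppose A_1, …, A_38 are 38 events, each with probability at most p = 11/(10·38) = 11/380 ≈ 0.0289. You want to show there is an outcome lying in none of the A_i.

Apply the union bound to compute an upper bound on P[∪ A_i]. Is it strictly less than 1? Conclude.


Union bound: P[∪_{i=1}^{38} A_i] ≤ Σ_i P[A_i] ≤ 38·p = 38·(11/380) = 11/10.
Numerically: 11/10 ≈ 1.1000.
Is 11/10 < 1? NO.
Since the bound 11/10 is ≥ 1, the union bound is uninformative here; it does NOT by itself certify existence.

38·p = 11/10 ≈ 1.1000; existence NOT certified by the union bound.


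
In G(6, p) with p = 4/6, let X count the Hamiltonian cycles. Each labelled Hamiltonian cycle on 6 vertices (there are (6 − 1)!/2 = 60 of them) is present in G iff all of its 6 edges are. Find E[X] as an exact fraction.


K_6 has (6 − 1)!/2 = 60 labelled Hamiltonian cycles.
For each such Hamiltonian cycle H, let X_H = 1 if all 6 edges of H are present in G. Then P[X_H = 1] = p^{6} = (2/3)^{6} = 64/729.
By linearity: E[X] = Σ_H E[X_H] = 60 · p^{6} = 60 · 64/729 = 1280/243.
Numerically: E[X] ≈ 5.26749.

E[X] = 60 · (2/3)^{6} = 1280/243 ≈ 5.26749.


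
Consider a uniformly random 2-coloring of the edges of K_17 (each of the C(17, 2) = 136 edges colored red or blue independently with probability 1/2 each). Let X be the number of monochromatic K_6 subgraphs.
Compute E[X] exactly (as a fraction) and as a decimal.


Let X = Σ_S X_S over the C(17, 6) = 12376 subsets S of size 6, where X_S = 1 if the K_6 on S is monochromatic.
For a fixed S, the K_6 on S has C(6, 2) = 15 edges. P[all 15 edges red] = (1/2)^15, and likewise for blue, so P[monochromatic] = 2·(1/2)^15 = 2^{1 − 15} = 1/16384.
By linearity of expectation: E[X] = C(17, 6) · 2^{1 − 15} = 12376 · 1/16384 = 1547/2048.
Numerically: E[X] ≈ 0.755.

E[X] = C(17,6)·2^(1−C(6,2)) = 1547/2048 ≈ 0.755.


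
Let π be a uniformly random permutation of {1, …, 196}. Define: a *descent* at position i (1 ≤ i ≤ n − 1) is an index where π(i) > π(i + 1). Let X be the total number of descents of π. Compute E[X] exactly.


Write X = Σ X_I over i = 1, …, 195, with X_I the indicator of one descent.
There are 195 indicators.
For each fixed i, the pair (π(i), π(i+1)) is a uniformly random ordered pair of distinct values from {1, …, 196}; by symmetry P[π(i) > π(i+1)] = 1/2.
By linearity: E[X] = 195 · (1/2) = (196 − 1) · (1/2) = 195/2 ≈ 97.50000.

E[X] = 195/2 = 97.50000.


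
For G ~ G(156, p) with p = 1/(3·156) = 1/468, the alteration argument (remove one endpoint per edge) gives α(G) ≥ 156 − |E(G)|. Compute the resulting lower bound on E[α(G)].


E[|E(G)|] = C(156, 2)·p = 12090 · (1/468) = 155/6.
E[α(G)] ≥ n − E[|E(G)|] = 156 − 155/6 = 781/6.
Numerically: ≈ 130.166667.
(This is only a lower bound; the true E[α(G)] may be larger.)

E[α(G)] ≥ 781/6 ≈ 130.166667.


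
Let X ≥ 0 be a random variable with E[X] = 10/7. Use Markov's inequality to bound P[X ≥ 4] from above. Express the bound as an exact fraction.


μ = E[X] = 10/7, a = 4.
Markov: P[X ≥ 4] ≤ μ/a = (10/7)/4 = 5/14.
Numerically: ≈ 0.357.
(Since a = 4 > μ = 1.429, the bound 5/14 is < 1 and informative.)

P[X ≥ 4] ≤ 5/14 ≈ 0.357.


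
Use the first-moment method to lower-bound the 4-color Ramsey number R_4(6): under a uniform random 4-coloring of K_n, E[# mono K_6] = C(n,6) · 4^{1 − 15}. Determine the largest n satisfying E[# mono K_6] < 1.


We need C(n, 6) · 4^{1 − 15} < 1, i.e. C(n, 6) < 4^{15 − 1} = 268435456.
Check values of n near the boundary:
  n = 74: C(74, 6) = 185250786; 185250786 < 268435456? YES
  n = 75: C(75, 6) = 201359550; 201359550 < 268435456? YES
  n = 76: C(76, 6) = 218618940; 218618940 < 268435456? YES
  n = 77: C(77, 6) = 237093780; 237093780 < 268435456? YES
  n = 78: C(78, 6) = 256851595; 256851595 < 268435456? YES
  n = 79: C(79, 6) = 277962685; 277962685 < 268435456? NO
  n = 80: C(80, 6) = 300500200; 300500200 < 268435456? NO
The largest n with C(n, 6) < 268435456 is n = 78 (where E[X] = 256851595/268435456 ≈ 0.956847). Hence R_4(6) > 78, i.e. R_4(6) ≥ 79.

Largest n = 78; hence R_4(6) > 78.


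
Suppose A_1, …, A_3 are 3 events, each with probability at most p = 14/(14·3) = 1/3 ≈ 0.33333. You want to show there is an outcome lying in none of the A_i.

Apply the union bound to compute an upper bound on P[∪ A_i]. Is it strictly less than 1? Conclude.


Union bound: P[∪_{i=1}^{3} A_i] ≤ Σ_i P[A_i] ≤ 3·p = 3·(1/3) = 1.
Numerically: 1 ≈ 1.00000.
Is 1 < 1? NO.
Since the bound 1 is ≥ 1, the union bound is uninformative here; it does NOT by itself certify existence.

3·p = 1 ≈ 1.00000; existence NOT certified by the union bound.


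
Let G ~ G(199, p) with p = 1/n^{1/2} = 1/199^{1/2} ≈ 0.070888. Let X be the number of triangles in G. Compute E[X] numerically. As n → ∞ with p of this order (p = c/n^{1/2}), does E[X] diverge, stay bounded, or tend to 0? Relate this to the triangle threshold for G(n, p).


Number of potential triangles: C(199, 3) = 1293699.
Each occurs with probability p³ ≈ (0.070888)³ ≈ 3.5622171e-04.
By linearity: E[X] = C(199, 3)·p³ ≈ 1293699 · 3.5622171e-04 ≈ 460.84367.
Since α = 1/2 < 1, p = c/n^{1/2} ≫ 1/n is above the triangle threshold p ~ 1/n. Asymptotically E[X] ~ (c³/6)·n^{3(1−α)} = (1³/6)·n^{1.5} → ∞; triangles are abundant w.h.p.

E[X] ≈ 460.84367; in regime p = Θ(1/n^{1/2}) E[X] diverges (above the triangle threshold p ~ 1/n).


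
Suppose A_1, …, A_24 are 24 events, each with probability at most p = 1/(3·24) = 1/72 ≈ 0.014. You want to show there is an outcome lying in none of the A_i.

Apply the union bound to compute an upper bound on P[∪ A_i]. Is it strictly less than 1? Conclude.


Union bound: P[∪_{i=1}^{24} A_i] ≤ Σ_i P[A_i] ≤ 24·p = 24·(1/72) = 1/3.
Numerically: 1/3 ≈ 0.333.
Is 1/3 < 1? YES.
Since P[∪ A_i] ≤ 1/3 < 1, the complement has P[∩ A_i^c] ≥ 1 − 1/3 = 2/3 > 0, so some outcome avoids every A_i.

24·p = 1/3 ≈ 0.333; existence CERTIFIED by the union bound.


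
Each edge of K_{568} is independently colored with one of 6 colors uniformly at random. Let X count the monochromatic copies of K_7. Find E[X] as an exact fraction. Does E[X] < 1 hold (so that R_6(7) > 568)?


E[X] = C(568, 7) · 6^{1 − 21} = 3646611956239704 · 6^{−20} = 3646611956239704/3656158440062976.
As a reduced fraction: E[X] = 16882462760369/16926659444736 ≈ 0.9974.
Is E[X] < 1? YES.
Since E[X] < 1, there exists a 6-coloring of K_{568} with no monochromatic K_7; hence R_6(7) > 568.

E[X] = 16882462760369/16926659444736 ≈ 0.9974; E[X] < 1, so R_6(7) > 568.


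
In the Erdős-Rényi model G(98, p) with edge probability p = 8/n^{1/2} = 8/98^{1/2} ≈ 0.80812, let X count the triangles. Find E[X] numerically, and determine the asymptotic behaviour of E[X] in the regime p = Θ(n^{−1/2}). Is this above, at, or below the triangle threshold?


Number of potential triangles: C(98, 3) = 152096.
Each occurs with probability p³ ≈ (0.80812)³ ≈ 5.2775317e-01.
By linearity: E[X] = C(98, 3)·p³ ≈ 152096 · 5.2775317e-01 ≈ 80269.14556.
Since α = 1/2 < 1, p = c/n^{1/2} ≫ 1/n is above the triangle threshold p ~ 1/n. Asymptotically E[X] ~ (c³/6)·n^{3(1−α)} = (8³/6)·n^{1.5} → ∞; triangles are abundant w.h.p.

E[X] ≈ 80269.14556; in regime p = Θ(1/n^{1/2}) E[X] diverges (above the triangle threshold p ~ 1/n).


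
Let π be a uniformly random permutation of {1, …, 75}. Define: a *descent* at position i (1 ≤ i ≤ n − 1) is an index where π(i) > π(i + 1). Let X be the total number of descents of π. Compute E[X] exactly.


Write X = Σ X_I over i = 1, …, 74, with X_I the indicator of one descent.
There are 74 indicators.
For each fixed i, the pair (π(i), π(i+1)) is a uniformly random ordered pair of distinct values from {1, …, 75}; by symmetry P[π(i) > π(i+1)] = 1/2.
By linearity: E[X] = 74 · (1/2) = (75 − 1) · (1/2) = 37 ≈ 37.00000.

E[X] = 37 = 37.00000.
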